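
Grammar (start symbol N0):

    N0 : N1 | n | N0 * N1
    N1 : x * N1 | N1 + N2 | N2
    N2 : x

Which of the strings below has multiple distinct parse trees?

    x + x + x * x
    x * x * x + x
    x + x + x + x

x * x * x + x

x + x + x * x: 1 tree
x * x * x + x: 7 trees
x + x + x + x: 1 tree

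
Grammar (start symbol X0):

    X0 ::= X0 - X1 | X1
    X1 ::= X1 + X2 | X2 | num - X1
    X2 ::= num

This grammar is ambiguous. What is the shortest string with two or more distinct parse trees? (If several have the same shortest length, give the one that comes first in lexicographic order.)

length 1: no string has ≥2 trees
length 3: num - num has 2 parse trees

Two derivations of num - num:
  X0 ⇒ X0 - X1 ⇒ X1 - X1 ⇒ X2 - X1 ⇒ num - X1 ⇒ num - X2 ⇒ num - num
  X0 ⇒ X1 ⇒ num - X1 ⇒ num - X2 ⇒ num - num

num - num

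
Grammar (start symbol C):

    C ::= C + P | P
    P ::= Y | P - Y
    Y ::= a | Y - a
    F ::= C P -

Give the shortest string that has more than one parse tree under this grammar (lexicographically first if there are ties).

a - a

length 1: no string has ≥2 trees
length 3: a - a has 2 parse trees

Two derivations of a - a:
  C ⇒ P ⇒ Y ⇒ Y - a ⇒ a - a
  C ⇒ P ⇒ P - Y ⇒ Y - Y ⇒ a - Y ⇒ a - a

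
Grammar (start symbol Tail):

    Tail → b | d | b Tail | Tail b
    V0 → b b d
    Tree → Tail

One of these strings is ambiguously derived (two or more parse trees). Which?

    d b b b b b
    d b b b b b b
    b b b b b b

d b b b b b: 1 tree
d b b b b b b: 1 tree
b b b b b b: 32 trees

b b b b b b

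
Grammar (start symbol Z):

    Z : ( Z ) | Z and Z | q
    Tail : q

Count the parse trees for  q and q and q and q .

5

Parse trees for q and q and q and q:
  [Z [Z q] and [Z [Z q] and [Z [Z q] and [Z q]]]]
  [Z [Z q] and [Z [Z [Z q] and [Z q]] and [Z q]]]
  [Z [Z [Z q] and [Z q]] and [Z [Z q] and [Z q]]]
  [Z [Z [Z q] and [Z [Z q] and [Z q]]] and [Z q]]
  [Z [Z [Z [Z q] and [Z q]] and [Z q]] and [Z q]]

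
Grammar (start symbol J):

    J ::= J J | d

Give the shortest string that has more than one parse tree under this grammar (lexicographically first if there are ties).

length 1: no string has ≥2 trees
length 2: no string has ≥2 trees
length 3: d d d has 2 parse trees

Two derivations of d d d:
  J ⇒ J J ⇒ J J J ⇒ d J J ⇒ d d J ⇒ d d d
  J ⇒ J J ⇒ d J ⇒ d J J ⇒ d d J ⇒ d d d

d d d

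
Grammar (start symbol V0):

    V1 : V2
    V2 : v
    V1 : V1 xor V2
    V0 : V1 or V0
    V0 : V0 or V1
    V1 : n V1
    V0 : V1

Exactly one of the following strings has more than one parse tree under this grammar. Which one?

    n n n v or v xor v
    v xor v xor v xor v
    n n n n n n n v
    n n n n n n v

n n n v or v xor v: 2 trees
v xor v xor v xor v: 1 tree
n n n n n n n v: 1 tree
n n n n n n v: 1 tree

n n n v or v xor v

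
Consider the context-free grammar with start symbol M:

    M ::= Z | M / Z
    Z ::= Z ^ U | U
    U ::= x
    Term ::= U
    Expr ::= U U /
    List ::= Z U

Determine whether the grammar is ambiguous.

Unambiguous

(Term, Expr, List are unreachable from M, so their rules don't affect L(M).) This is a standard precedence ladder (M over Z over U), with each level left-recursive on its own operator ('/' at M, '^' at Z). That structure is LR(1), hence unambiguous.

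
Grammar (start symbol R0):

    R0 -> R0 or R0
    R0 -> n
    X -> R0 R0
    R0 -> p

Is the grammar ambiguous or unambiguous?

Witness: n or n or n

Derivation 1: R0 ⇒ R0 or R0 ⇒ R0 or R0 or R0 ⇒ n or R0 or R0 ⇒ n or n or R0 ⇒ n or n or n
Derivation 2: R0 ⇒ R0 or R0 ⇒ n or R0 ⇒ n or R0 or R0 ⇒ n or n or R0 ⇒ n or n or n

Two distinct leftmost derivations for the same string.

Ambiguous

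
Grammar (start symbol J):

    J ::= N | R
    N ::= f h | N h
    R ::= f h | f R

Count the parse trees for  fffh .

Parse trees for fffh:
  [J [R f [R f [R f h]]]]

1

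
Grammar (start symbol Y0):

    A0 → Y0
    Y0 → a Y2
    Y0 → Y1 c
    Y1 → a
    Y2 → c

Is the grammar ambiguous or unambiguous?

Ambiguous

Witness: a c

Derivation 1: Y0 ⇒ a Y2 ⇒ a c
Derivation 2: Y0 ⇒ Y1 c ⇒ a c

Two distinct leftmost derivations for the same string.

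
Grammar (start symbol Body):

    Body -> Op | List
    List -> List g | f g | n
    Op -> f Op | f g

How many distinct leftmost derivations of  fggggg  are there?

1

Parse trees for fggggg:
  [Body [List [List [List [List [List f g] g] g] g] g]]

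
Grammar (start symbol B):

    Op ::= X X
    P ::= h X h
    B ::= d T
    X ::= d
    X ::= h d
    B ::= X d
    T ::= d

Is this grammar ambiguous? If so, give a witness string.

Witness: d d

Derivation 1: B ⇒ d T ⇒ d d
Derivation 2: B ⇒ X d ⇒ d d

Two distinct leftmost derivations for the same string.

Ambiguous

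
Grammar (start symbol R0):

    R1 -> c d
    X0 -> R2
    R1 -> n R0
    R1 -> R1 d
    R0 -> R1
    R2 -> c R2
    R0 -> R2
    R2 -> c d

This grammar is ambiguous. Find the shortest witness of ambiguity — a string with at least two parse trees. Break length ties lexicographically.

length 2: c d has 2 parse trees

Two derivations of c d:
  R0 ⇒ R1 ⇒ c d
  R0 ⇒ R2 ⇒ c d

c d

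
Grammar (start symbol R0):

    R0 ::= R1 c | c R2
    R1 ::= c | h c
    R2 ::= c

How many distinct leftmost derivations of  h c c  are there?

1

Parse trees for h c c:
  [R0 [R1 h c] c]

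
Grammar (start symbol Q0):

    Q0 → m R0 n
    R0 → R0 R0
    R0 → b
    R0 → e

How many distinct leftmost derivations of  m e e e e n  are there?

Parse trees for m e e e e n:
  [Q0 m [R0 [R0 e] [R0 [R0 e] [R0 [R0 e] [R0 e]]]] n]
  [Q0 m [R0 [R0 e] [R0 [R0 [R0 e] [R0 e]] [R0 e]]] n]
  [Q0 m [R0 [R0 [R0 e] [R0 e]] [R0 [R0 e] [R0 e]]] n]
  [Q0 m [R0 [R0 [R0 e] [R0 [R0 e] [R0 e]]] [R0 e]] n]
  [Q0 m [R0 [R0 [R0 [R0 e] [R0 e]] [R0 e]] [R0 e]] n]

5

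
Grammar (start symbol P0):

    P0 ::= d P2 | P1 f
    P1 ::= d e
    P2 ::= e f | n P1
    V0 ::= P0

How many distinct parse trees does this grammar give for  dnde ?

1

Parse trees for dnde:
  [P0 d [P2 n [P1 d e]]]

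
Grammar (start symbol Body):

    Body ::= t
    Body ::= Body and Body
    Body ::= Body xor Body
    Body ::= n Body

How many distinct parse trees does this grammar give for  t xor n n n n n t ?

Parse trees for t xor n n n n n t:
  [Body [Body t] xor [Body n [Body n [Body n [Body n [Body n [Body t]]]]]]]

1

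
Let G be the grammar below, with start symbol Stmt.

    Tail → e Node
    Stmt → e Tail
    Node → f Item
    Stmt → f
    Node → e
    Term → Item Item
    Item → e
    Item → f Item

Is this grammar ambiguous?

Only Stmt, Tail, Node, Item are reachable from Stmt; ignoring the rest: Restricted to the reachable nonterminals, every rule has the form A → t or A → t B, and no two rules for the same A share a first terminal. The grammar encodes a DFA — one run per string.

Unambiguous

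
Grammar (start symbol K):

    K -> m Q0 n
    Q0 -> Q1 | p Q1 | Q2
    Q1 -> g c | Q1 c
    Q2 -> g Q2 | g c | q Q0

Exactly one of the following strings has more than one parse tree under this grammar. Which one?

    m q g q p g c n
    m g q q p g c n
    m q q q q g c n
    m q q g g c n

m q q q q g c n

m q g q p g c n: 1 tree
m g q q p g c n: 1 tree
m q q q q g c n: 2 trees
m q q g g c n: 1 tree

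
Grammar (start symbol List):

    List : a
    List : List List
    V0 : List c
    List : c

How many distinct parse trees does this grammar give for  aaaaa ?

Parse trees for aaaaa (showing first 6 of 14):
  [List [List a] [List [List a] [List [List a] [List [List a] [List a]]]]]
  [List [List a] [List [List a] [List [List [List a] [List a]] [List a]]]]
  [List [List a] [List [List [List a] [List a]] [List [List a] [List a]]]]
  [List [List a] [List [List [List a] [List [List a] [List a]]] [List a]]]
  [List [List a] [List [List [List [List a] [List a]] [List a]] [List a]]]
  [List [List [List a] [List a]] [List [List a] [List [List a] [List a]]]]

14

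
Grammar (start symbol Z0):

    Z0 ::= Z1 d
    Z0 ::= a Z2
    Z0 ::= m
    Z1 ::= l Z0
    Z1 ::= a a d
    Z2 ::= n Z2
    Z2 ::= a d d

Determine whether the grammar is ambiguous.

Witness: a a d d

Derivation 1: Z0 ⇒ Z1 d ⇒ a a d d
Derivation 2: Z0 ⇒ a Z2 ⇒ a a d d

Two distinct leftmost derivations for the same string.

Ambiguous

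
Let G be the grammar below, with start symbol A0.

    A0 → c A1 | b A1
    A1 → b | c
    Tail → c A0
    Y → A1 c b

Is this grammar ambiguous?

Unambiguous

(Tail, Y are unreachable from A0, so their rules don't affect L(A0).) Restricted to the reachable nonterminals, every rule has the form A → t or A → t B, and no two rules for the same A share a first terminal. The grammar encodes a DFA — one run per string.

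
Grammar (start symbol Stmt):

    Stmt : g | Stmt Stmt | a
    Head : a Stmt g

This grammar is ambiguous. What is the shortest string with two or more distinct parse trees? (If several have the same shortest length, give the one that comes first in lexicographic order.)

length 1: no string has ≥2 trees
length 2: no string has ≥2 trees
length 3: a a a has 2 parse trees

Two derivations of a a a:
  Stmt ⇒ Stmt Stmt ⇒ Stmt Stmt Stmt ⇒ a Stmt Stmt ⇒ a a Stmt ⇒ a a a
  Stmt ⇒ Stmt Stmt ⇒ a Stmt ⇒ a Stmt Stmt ⇒ a a Stmt ⇒ a a a

a a a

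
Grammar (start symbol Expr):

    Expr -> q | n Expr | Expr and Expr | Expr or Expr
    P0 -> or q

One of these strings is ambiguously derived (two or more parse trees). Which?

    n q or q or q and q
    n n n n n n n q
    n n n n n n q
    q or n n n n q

n q or q or q and q

n q or q or q and q: 14 trees
n n n n n n n q: 1 tree
n n n n n n q: 1 tree
q or n n n n q: 1 tree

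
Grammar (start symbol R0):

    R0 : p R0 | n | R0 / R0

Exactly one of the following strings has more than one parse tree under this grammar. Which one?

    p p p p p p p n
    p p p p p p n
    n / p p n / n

n / p p n / n

p p p p p p p n: 1 tree
p p p p p p n: 1 tree
n / p p n / n: 4 trees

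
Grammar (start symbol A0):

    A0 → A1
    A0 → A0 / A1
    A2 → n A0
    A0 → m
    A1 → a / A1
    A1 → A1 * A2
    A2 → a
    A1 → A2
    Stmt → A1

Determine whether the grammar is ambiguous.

Ambiguous

Witness: a / a

Derivation 1: A0 ⇒ A1 ⇒ a / A1 ⇒ a / A2 ⇒ a / a
Derivation 2: A0 ⇒ A0 / A1 ⇒ A1 / A1 ⇒ A2 / A1 ⇒ a / A1 ⇒ a / A2 ⇒ a / a

Two distinct leftmost derivations for the same string.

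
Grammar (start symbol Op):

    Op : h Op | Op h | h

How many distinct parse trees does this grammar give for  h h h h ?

Parse trees for h h h h:
  [Op h [Op h [Op h [Op h]]]]
  [Op h [Op h [Op [Op h] h]]]
  [Op h [Op [Op h [Op h]] h]]
  [Op h [Op [Op [Op h] h] h]]
  [Op [Op h [Op h [Op h]]] h]
  [Op [Op h [Op [Op h] h]] h]
  [Op [Op [Op h [Op h]] h] h]
  [Op [Op [Op [Op h] h] h] h]

8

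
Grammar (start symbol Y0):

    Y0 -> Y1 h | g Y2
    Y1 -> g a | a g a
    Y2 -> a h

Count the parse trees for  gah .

Parse trees for gah:
  [Y0 [Y1 g a] h]
  [Y0 g [Y2 a h]]

2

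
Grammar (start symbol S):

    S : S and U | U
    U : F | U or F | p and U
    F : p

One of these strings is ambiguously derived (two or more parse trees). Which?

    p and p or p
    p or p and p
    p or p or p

p and p or p

p and p or p: 3 trees
p or p and p: 1 tree
p or p or p: 1 tree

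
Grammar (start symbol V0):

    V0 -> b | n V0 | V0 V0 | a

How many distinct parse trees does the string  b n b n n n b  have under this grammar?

Parse trees for b n b n n n b:
  [V0 [V0 b] [V0 n [V0 [V0 b] [V0 n [V0 n [V0 n [V0 b]]]]]]]
  [V0 [V0 b] [V0 [V0 n [V0 b]] [V0 n [V0 n [V0 n [V0 b]]]]]]
  [V0 [V0 [V0 b] [V0 n [V0 b]]] [V0 n [V0 n [V0 n [V0 b]]]]]

3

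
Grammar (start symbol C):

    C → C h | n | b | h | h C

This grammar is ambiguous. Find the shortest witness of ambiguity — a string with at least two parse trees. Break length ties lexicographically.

h h

length 1: no string has ≥2 trees
length 2: h h has 2 parse trees

Two derivations of h h:
  C ⇒ C h ⇒ h h
  C ⇒ h C ⇒ h h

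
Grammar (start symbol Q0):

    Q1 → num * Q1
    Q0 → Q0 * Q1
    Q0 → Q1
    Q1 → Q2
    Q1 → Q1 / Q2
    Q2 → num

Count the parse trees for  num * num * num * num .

Parse trees for num * num * num * num:
  [Q0 [Q0 [Q1 [Q2 num]]] * [Q1 num * [Q1 num * [Q1 [Q2 num]]]]]
  [Q0 [Q0 [Q0 [Q1 [Q2 num]]] * [Q1 [Q2 num]]] * [Q1 num * [Q1 [Q2 num]]]]
  [Q0 [Q0 [Q1 num * [Q1 [Q2 num]]]] * [Q1 num * [Q1 [Q2 num]]]]
  [Q0 [Q0 [Q0 [Q1 [Q2 num]]] * [Q1 num * [Q1 [Q2 num]]]] * [Q1 [Q2 num]]]
  [Q0 [Q0 [Q0 [Q0 [Q1 [Q2 num]]] * [Q1 [Q2 num]]] * [Q1 [Q2 num]]] * [Q1 [Q2 num]]]
  [Q0 [Q0 [Q0 [Q1 num * [Q1 [Q2 num]]]] * [Q1 [Q2 num]]] * [Q1 [Q2 num]]]
  [Q0 [Q0 [Q1 num * [Q1 num * [Q1 [Q2 num]]]]] * [Q1 [Q2 num]]]
  [Q0 [Q1 num * [Q1 num * [Q1 num * [Q1 [Q2 num]]]]]]

8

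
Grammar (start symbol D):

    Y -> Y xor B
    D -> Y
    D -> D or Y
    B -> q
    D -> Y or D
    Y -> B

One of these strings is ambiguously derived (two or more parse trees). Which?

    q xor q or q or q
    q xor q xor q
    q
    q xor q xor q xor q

q xor q or q or q: 4 trees
q xor q xor q: 1 tree
q: 1 tree
q xor q xor q xor q: 1 tree

q xor q or q or q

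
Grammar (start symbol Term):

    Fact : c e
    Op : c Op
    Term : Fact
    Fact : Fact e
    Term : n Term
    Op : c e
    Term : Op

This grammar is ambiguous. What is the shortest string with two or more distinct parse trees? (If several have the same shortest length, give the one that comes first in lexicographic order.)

c e

length 2: c e has 2 parse trees

Two derivations of c e:
  Term ⇒ Fact ⇒ c e
  Term ⇒ Op ⇒ c e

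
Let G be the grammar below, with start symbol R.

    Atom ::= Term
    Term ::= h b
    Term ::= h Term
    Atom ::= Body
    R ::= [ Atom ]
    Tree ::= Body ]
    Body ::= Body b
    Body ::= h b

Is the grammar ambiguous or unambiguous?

Ambiguous

Witness: [ h b ]

Derivation 1: R ⇒ [ Atom ] ⇒ [ Term ] ⇒ [ h b ]
Derivation 2: R ⇒ [ Atom ] ⇒ [ Body ] ⇒ [ h b ]

Two distinct leftmost derivations for the same string.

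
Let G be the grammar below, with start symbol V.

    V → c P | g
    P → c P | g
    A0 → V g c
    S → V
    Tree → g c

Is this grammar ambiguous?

Only V, P are reachable from V; ignoring the rest: Each reachable nonterminal has at most one production per leading terminal, and all productions are right-linear; the derivation is determined token-by-token.

Unambiguous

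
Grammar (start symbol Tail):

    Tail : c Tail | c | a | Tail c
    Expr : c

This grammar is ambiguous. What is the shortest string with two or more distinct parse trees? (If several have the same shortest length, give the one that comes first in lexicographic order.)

c c

length 1: no string has ≥2 trees
length 2: c c has 2 parse trees

Two derivations of c c:
  Tail ⇒ c Tail ⇒ c c
  Tail ⇒ Tail c ⇒ c c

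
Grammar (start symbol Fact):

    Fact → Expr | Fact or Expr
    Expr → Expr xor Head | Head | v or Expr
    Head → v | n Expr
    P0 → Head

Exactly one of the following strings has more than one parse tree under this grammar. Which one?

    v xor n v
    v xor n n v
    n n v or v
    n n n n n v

n n v or v

v xor n v: 1 tree
v xor n n v: 1 tree
n n v or v: 2 trees
n n n n n v: 1 tree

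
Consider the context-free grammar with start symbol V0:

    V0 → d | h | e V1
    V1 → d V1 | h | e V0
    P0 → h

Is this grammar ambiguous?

(P0 is unreachable from V0, so its rules don't affect L(V0).) Restricted to the reachable nonterminals, every rule has the form A → t or A → t B, and no two rules for the same A share a first terminal. The grammar encodes a DFA — one run per string.

Unambiguous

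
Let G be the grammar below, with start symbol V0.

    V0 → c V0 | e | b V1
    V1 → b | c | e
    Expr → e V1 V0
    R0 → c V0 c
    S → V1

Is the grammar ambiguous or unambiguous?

Unambiguous

Only V0, V1 are reachable from V0; ignoring the rest: Restricted to the reachable nonterminals, every rule has the form A → t or A → t B, and no two rules for the same A share a first terminal. The grammar encodes a DFA — one run per string.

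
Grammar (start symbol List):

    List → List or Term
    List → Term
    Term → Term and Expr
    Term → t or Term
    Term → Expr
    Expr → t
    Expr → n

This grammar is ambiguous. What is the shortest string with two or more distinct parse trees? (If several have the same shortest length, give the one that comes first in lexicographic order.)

length 1: no string has ≥2 trees
length 3: t or n has 2 parse trees

Two derivations of t or n:
  List ⇒ List or Term ⇒ Term or Term ⇒ Expr or Term ⇒ t or Term ⇒ t or Expr ⇒ t or n
  List ⇒ Term ⇒ t or Term ⇒ t or Expr ⇒ t or n

t or n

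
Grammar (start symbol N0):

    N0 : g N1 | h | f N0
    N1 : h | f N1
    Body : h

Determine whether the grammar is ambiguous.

Unambiguous

Only N0, N1 are reachable from N0; ignoring the rest: Each reachable nonterminal has at most one production per leading terminal, and all productions are right-linear; the derivation is determined token-by-token.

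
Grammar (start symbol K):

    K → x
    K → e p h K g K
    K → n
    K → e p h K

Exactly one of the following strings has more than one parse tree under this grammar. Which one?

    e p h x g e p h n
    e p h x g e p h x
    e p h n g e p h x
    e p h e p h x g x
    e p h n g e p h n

e p h x g e p h n: 1 tree
e p h x g e p h x: 1 tree
e p h n g e p h x: 1 tree
e p h e p h x g x: 2 trees
e p h n g e p h n: 1 tree

e p h e p h x g x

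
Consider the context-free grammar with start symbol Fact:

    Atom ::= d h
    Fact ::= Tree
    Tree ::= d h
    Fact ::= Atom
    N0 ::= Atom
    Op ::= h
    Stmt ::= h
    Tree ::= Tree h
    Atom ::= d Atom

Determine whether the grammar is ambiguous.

Witness: d h

Derivation 1: Fact ⇒ Tree ⇒ d h
Derivation 2: Fact ⇒ Atom ⇒ d h

Two distinct leftmost derivations for the same string.

Ambiguous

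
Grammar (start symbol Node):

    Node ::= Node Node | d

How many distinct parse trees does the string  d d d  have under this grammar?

Parse trees for d d d:
  [Node [Node d] [Node [Node d] [Node d]]]
  [Node [Node [Node d] [Node d]] [Node d]]

2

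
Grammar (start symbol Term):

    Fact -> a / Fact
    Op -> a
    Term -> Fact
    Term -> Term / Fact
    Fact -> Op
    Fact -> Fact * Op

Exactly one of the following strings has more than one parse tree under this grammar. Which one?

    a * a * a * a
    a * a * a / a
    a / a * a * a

a * a * a * a: 1 tree
a * a * a / a: 1 tree
a / a * a * a: 4 trees

a / a * a * a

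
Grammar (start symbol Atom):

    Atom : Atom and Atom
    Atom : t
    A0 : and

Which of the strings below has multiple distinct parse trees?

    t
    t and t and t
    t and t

t: 1 tree
t and t and t: 2 trees
t and t: 1 tree

t and t and t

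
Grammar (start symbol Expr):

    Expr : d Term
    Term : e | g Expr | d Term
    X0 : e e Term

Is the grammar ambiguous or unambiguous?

(X0 is unreachable from Expr, so its rules don't affect L(Expr).) The reachable rules are right-linear with at most one rule per (nonterminal, next-terminal) pair. Each input token forces the next rule, so parsing is deterministic.

Unambiguous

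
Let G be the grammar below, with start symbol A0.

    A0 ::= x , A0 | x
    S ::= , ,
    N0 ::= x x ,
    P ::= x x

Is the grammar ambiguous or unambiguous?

Unambiguous

(S, N0, P are unreachable from A0, so their rules don't affect L(A0).) Right-recursive list with a separator: after each atom, whether the separator follows determines the rule. One parse per string.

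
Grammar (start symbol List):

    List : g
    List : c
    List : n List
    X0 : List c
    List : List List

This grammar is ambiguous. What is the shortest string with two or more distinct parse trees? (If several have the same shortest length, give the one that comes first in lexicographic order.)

length 1: no string has ≥2 trees
length 2: no string has ≥2 trees
length 3: c c c has 2 parse trees

Two derivations of c c c:
  List ⇒ List List ⇒ c List ⇒ c List List ⇒ c c List ⇒ c c c
  List ⇒ List List ⇒ List List List ⇒ c List List ⇒ c c List ⇒ c c c

c c c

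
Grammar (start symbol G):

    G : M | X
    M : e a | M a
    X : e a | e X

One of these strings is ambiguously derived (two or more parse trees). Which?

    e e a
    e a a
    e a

e e a: 1 tree
e a a: 1 tree
e a: 2 trees

e a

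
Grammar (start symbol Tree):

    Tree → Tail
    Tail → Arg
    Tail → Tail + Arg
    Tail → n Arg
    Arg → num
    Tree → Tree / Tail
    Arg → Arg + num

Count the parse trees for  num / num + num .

Parse trees for num / num + num:
  [Tree [Tree [Tail [Arg num]]] / [Tail [Arg [Arg num] + num]]]
  [Tree [Tree [Tail [Arg num]]] / [Tail [Tail [Arg num]] + [Arg num]]]

2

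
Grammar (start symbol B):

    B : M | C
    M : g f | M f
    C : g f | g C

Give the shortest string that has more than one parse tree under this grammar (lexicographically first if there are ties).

length 2: g f has 2 parse trees

Two derivations of g f:
  B ⇒ M ⇒ g f
  B ⇒ C ⇒ g f

g f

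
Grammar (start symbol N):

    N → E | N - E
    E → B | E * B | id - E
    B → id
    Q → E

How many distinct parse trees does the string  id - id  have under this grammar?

2

Parse trees for id - id:
  [N [E id - [E [B id]]]]
  [N [N [E [B id]]] - [E [B id]]]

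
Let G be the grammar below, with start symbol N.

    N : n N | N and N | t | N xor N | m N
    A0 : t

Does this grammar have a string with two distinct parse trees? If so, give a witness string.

Ambiguous

Witness: m t and t

Derivation 1: N ⇒ N and N ⇒ m N and N ⇒ m t and N ⇒ m t and t
Derivation 2: N ⇒ m N ⇒ m N and N ⇒ m t and N ⇒ m t and t

Two distinct leftmost derivations for the same string.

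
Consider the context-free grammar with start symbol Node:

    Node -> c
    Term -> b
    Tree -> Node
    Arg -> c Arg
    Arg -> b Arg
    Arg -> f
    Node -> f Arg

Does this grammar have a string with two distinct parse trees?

Only Node, Arg are reachable from Node; ignoring the rest: The reachable rules are right-linear with at most one rule per (nonterminal, next-terminal) pair. Each input token forces the next rule, so parsing is deterministic.

Unambiguous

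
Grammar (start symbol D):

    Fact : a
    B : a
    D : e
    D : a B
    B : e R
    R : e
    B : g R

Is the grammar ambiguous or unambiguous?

(Fact is unreachable from D, so its rules don't affect L(D).) The reachable rules are right-linear with at most one rule per (nonterminal, next-terminal) pair. Each input token forces the next rule, so parsing is deterministic.

Unambiguous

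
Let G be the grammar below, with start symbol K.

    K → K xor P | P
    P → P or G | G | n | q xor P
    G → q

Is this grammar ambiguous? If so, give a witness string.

Witness: q xor n

Derivation 1: K ⇒ K xor P ⇒ P xor P ⇒ G xor P ⇒ q xor P ⇒ q xor n
Derivation 2: K ⇒ P ⇒ q xor P ⇒ q xor n

Two distinct leftmost derivations for the same string.

Ambiguous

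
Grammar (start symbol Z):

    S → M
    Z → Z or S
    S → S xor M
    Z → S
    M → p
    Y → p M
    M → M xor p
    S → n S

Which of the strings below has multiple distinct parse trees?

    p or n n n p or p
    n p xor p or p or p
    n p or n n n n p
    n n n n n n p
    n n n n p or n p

n p xor p or p or p

p or n n n p or p: 1 tree
n p xor p or p or p: 3 trees
n p or n n n n p: 1 tree
n n n n n n p: 1 tree
n n n n p or n p: 1 tree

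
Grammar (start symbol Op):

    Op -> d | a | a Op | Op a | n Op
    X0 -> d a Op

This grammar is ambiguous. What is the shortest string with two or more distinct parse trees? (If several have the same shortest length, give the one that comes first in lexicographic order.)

a a

length 1: no string has ≥2 trees
length 2: a a has 2 parse trees

Two derivations of a a:
  Op ⇒ a Op ⇒ a a
  Op ⇒ Op a ⇒ a a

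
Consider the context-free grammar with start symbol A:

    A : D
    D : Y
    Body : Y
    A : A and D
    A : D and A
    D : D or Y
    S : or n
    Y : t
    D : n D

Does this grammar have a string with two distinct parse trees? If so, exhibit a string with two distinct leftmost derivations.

Ambiguous

Witness: t and t

Derivation 1: A ⇒ A and D ⇒ D and D ⇒ Y and D ⇒ t and D ⇒ t and Y ⇒ t and t
Derivation 2: A ⇒ D and A ⇒ Y and A ⇒ t and A ⇒ t and D ⇒ t and Y ⇒ t and t

Two distinct leftmost derivations for the same string.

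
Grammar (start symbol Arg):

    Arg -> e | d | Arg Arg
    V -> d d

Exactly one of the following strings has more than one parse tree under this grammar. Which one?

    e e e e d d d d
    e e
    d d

e e e e d d d d: 429 trees
e e: 1 tree
d d: 1 tree

e e e e d d d d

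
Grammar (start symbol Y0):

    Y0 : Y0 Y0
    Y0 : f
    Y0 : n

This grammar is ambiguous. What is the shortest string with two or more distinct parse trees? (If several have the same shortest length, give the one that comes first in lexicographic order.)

f f f

length 1: no string has ≥2 trees
length 2: no string has ≥2 trees
length 3: f f f has 2 parse trees

Two derivations of f f f:
  Y0 ⇒ Y0 Y0 ⇒ Y0 Y0 Y0 ⇒ f Y0 Y0 ⇒ f f Y0 ⇒ f f f
  Y0 ⇒ Y0 Y0 ⇒ f Y0 ⇒ f Y0 Y0 ⇒ f f Y0 ⇒ f f f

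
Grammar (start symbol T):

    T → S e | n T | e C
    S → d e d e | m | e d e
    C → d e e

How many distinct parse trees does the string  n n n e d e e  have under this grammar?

2

Parse trees for n n n e d e e:
  [T n [T n [T n [T [S e d e] e]]]]
  [T n [T n [T n [T e [C d e e]]]]]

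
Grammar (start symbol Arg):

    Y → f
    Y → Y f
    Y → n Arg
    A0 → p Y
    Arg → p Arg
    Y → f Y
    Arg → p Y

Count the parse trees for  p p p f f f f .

8

Parse trees for p p p f f f f:
  [Arg p [Arg p [Arg p [Y [Y [Y [Y f] f] f] f]]]]
  [Arg p [Arg p [Arg p [Y [Y [Y f [Y f]] f] f]]]]
  [Arg p [Arg p [Arg p [Y [Y f [Y [Y f] f]] f]]]]
  [Arg p [Arg p [Arg p [Y [Y f [Y f [Y f]]] f]]]]
  [Arg p [Arg p [Arg p [Y f [Y [Y [Y f] f] f]]]]]
  [Arg p [Arg p [Arg p [Y f [Y [Y f [Y f]] f]]]]]
  [Arg p [Arg p [Arg p [Y f [Y f [Y [Y f] f]]]]]]
  [Arg p [Arg p [Arg p [Y f [Y f [Y f [Y f]]]]]]]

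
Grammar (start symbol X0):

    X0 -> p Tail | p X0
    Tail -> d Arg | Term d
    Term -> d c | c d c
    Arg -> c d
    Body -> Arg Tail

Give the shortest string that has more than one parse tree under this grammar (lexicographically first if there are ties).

length 4: p d c d has 2 parse trees

Two derivations of p d c d:
  X0 ⇒ p Tail ⇒ p d Arg ⇒ p d c d
  X0 ⇒ p Tail ⇒ p Term d ⇒ p d c d

p d c d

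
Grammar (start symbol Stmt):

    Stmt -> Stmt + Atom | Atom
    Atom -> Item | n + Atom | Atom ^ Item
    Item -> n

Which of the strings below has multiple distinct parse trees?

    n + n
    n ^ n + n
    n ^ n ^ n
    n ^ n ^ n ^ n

n + n: 2 trees
n ^ n + n: 1 tree
n ^ n ^ n: 1 tree
n ^ n ^ n ^ n: 1 tree

n + n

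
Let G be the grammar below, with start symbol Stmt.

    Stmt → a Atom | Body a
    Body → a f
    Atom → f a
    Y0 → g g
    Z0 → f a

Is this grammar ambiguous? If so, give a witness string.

Witness: a f a

Derivation 1: Stmt ⇒ a Atom ⇒ a f a
Derivation 2: Stmt ⇒ Body a ⇒ a f a

Two distinct leftmost derivations for the same string.

Ambiguous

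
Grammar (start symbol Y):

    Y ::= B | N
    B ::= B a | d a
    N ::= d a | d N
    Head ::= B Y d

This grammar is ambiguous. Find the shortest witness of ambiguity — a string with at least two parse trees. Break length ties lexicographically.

d a

length 2: d a has 2 parse trees

Two derivations of d a:
  Y ⇒ B ⇒ d a
  Y ⇒ N ⇒ d a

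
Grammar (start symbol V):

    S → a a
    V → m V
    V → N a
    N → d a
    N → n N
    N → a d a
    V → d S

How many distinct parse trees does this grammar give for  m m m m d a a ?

2

Parse trees for m m m m d a a:
  [V m [V m [V m [V m [V [N d a] a]]]]]
  [V m [V m [V m [V m [V d [S a a]]]]]]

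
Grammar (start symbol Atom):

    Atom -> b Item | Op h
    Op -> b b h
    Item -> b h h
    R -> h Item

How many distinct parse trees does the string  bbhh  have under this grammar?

2

Parse trees for bbhh:
  [Atom b [Item b h h]]
  [Atom [Op b b h] h]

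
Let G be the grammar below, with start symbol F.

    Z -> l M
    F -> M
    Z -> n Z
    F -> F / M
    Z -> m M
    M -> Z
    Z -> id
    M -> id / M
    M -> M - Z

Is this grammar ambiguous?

Witness: id / id

Derivation 1: F ⇒ M ⇒ id / M ⇒ id / Z ⇒ id / id
Derivation 2: F ⇒ F / M ⇒ M / M ⇒ Z / M ⇒ id / M ⇒ id / Z ⇒ id / id

Two distinct leftmost derivations for the same string.

Ambiguous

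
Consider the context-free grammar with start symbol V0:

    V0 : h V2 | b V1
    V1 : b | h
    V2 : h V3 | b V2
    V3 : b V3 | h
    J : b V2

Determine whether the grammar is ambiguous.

(J is unreachable from V0, so its rules don't affect L(V0).) The reachable rules are right-linear with at most one rule per (nonterminal, next-terminal) pair. Each input token forces the next rule, so parsing is deterministic.

Unambiguous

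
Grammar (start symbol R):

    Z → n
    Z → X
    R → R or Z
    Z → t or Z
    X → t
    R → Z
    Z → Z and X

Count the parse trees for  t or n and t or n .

3

Parse trees for t or n and t or n:
  [R [R [R [Z [X t]]] or [Z [Z n] and [X t]]] or [Z n]]
  [R [R [Z t or [Z [Z n] and [X t]]]] or [Z n]]
  [R [R [Z [Z t or [Z n]] and [X t]]] or [Z n]]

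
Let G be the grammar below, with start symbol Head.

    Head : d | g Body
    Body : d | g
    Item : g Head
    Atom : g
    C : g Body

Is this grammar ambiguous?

Unambiguous

(Item, Atom, C are unreachable from Head, so their rules don't affect L(Head).) Each reachable nonterminal has at most one production per leading terminal, and all productions are right-linear; the derivation is determined token-by-token.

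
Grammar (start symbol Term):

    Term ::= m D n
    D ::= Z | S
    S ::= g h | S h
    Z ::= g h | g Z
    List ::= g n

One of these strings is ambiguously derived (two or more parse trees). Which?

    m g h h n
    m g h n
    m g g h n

m g h n

m g h h n: 1 tree
m g h n: 2 trees
m g g h n: 1 tree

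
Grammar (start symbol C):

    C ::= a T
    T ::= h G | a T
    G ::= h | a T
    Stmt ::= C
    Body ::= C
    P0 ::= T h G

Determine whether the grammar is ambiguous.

(Stmt, Body, P0 are unreachable from C, so their rules don't affect L(C).) The reachable rules are right-linear with at most one rule per (nonterminal, next-terminal) pair. Each input token forces the next rule, so parsing is deterministic.

Unambiguous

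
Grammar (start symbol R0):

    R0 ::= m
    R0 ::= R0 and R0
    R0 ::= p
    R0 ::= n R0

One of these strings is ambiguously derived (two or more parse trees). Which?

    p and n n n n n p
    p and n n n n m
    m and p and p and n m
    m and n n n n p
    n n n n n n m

m and p and p and n m

p and n n n n n p: 1 tree
p and n n n n m: 1 tree
m and p and p and n m: 5 trees
m and n n n n p: 1 tree
n n n n n n m: 1 tree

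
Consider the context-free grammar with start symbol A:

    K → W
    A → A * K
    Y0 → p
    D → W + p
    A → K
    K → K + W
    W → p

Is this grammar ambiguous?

Only A, K, W are reachable from A; ignoring the rest: This is a standard precedence ladder (A over K over W), with each level left-recursive on its own operator ('*' at A, '+' at K). That structure is LR(1), hence unambiguous.

Unambiguous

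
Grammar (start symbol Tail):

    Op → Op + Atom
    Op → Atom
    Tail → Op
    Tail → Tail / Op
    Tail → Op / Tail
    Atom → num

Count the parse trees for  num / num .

Parse trees for num / num:
  [Tail [Tail [Op [Atom num]]] / [Op [Atom num]]]
  [Tail [Op [Atom num]] / [Tail [Op [Atom num]]]]

2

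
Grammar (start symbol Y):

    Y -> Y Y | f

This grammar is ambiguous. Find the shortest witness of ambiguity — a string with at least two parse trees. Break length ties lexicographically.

length 1: no string has ≥2 trees
length 2: no string has ≥2 trees
length 3: f f f has 2 parse trees

Two derivations of f f f:
  Y ⇒ Y Y ⇒ Y Y Y ⇒ f Y Y ⇒ f f Y ⇒ f f f
  Y ⇒ Y Y ⇒ f Y ⇒ f Y Y ⇒ f f Y ⇒ f f f

f f f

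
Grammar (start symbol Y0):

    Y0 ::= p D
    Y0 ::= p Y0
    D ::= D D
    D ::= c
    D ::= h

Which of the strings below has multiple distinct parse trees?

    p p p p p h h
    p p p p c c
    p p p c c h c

p p p p p h h: 1 tree
p p p p c c: 1 tree
p p p c c h c: 5 trees

p p p c c h c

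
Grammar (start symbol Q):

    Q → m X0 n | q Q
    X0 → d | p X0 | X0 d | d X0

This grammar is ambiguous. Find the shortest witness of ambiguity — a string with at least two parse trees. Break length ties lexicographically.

m d d n

length 3: no string has ≥2 trees
length 4: m d d n has 2 parse trees

Two derivations of m d d n:
  Q ⇒ m X0 n ⇒ m X0 d n ⇒ m d d n
  Q ⇒ m X0 n ⇒ m d X0 n ⇒ m d d n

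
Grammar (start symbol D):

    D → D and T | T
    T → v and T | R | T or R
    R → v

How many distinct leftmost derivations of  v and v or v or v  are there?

4

Parse trees for v and v or v or v:
  [D [D [T [R v]]] and [T [T [T [R v]] or [R v]] or [R v]]]
  [D [T v and [T [T [T [R v]] or [R v]] or [R v]]]]
  [D [T [T v and [T [T [R v]] or [R v]]] or [R v]]]
  [D [T [T [T v and [T [R v]]] or [R v]] or [R v]]]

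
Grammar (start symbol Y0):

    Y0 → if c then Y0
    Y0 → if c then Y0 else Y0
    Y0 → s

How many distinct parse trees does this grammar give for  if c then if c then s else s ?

2

Parse trees for if c then if c then s else s:
  [Y0 if c then [Y0 if c then [Y0 s] else [Y0 s]]]
  [Y0 if c then [Y0 if c then [Y0 s]] else [Y0 s]]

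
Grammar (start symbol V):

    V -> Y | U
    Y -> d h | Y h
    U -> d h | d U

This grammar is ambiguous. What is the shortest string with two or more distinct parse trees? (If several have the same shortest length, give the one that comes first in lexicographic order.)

length 2: d h has 2 parse trees

Two derivations of d h:
  V ⇒ Y ⇒ d h
  V ⇒ U ⇒ d h

d h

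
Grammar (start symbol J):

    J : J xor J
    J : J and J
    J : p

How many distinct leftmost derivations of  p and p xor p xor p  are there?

5

Parse trees for p and p xor p xor p:
  [J [J [J p] and [J p]] xor [J [J p] xor [J p]]]
  [J [J [J [J p] and [J p]] xor [J p]] xor [J p]]
  [J [J [J p] and [J [J p] xor [J p]]] xor [J p]]
  [J [J p] and [J [J p] xor [J [J p] xor [J p]]]]
  [J [J p] and [J [J [J p] xor [J p]] xor [J p]]]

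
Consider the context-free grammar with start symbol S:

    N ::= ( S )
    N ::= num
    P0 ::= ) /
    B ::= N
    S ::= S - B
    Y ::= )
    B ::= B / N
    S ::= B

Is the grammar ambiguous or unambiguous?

Unambiguous

Only S, B, N are reachable from S; ignoring the rest: This is a standard precedence ladder (S over B over N), with each level left-recursive on its own operator ('-' at S, '/' at B). That structure is LR(1), hence unambiguous.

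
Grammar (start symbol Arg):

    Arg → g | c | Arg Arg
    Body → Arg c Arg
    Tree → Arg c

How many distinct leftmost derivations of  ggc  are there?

Parse trees for ggc:
  [Arg [Arg g] [Arg [Arg g] [Arg c]]]
  [Arg [Arg [Arg g] [Arg g]] [Arg c]]

2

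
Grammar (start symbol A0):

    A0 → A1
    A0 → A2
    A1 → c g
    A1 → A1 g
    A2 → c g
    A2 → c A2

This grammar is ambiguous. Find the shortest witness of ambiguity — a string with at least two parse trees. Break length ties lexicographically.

length 2: c g has 2 parse trees

Two derivations of c g:
  A0 ⇒ A1 ⇒ c g
  A0 ⇒ A2 ⇒ c g

c g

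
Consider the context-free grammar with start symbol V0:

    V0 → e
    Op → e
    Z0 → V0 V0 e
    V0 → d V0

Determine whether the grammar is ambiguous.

(Z0, Op are unreachable from V0, so their rules don't affect L(V0).) Restricted to the reachable nonterminals, every rule has the form A → t or A → t B, and no two rules for the same A share a first terminal. The grammar encodes a DFA — one run per string.

Unambiguous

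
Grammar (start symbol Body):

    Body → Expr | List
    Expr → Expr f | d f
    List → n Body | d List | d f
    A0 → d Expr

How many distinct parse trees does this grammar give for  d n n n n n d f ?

Parse trees for d n n n n n d f:
  [Body [List d [List n [Body [List n [Body [List n [Body [List n [Body [List n [Body [Expr d f]]]]]]]]]]]]]
  [Body [List d [List n [Body [List n [Body [List n [Body [List n [Body [List n [Body [List d f]]]]]]]]]]]]]

2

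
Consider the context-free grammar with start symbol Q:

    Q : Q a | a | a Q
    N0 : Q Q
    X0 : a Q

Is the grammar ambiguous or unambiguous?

Ambiguous

Witness: a a

Derivation 1: Q ⇒ Q a ⇒ a a
Derivation 2: Q ⇒ a Q ⇒ a a

Two distinct leftmost derivations for the same string.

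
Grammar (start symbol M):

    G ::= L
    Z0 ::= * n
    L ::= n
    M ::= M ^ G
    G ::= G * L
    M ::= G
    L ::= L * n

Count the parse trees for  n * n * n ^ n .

4

Parse trees for n * n * n ^ n:
  [M [M [G [L [L [L n] * n] * n]]] ^ [G [L n]]]
  [M [M [G [G [L n]] * [L [L n] * n]]] ^ [G [L n]]]
  [M [M [G [G [L [L n] * n]] * [L n]]] ^ [G [L n]]]
  [M [M [G [G [G [L n]] * [L n]] * [L n]]] ^ [G [L n]]]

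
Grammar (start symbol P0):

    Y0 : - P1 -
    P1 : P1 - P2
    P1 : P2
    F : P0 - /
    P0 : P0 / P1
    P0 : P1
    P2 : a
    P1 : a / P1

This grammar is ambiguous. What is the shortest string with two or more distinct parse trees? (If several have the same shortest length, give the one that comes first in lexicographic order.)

length 1: no string has ≥2 trees
length 3: a / a has 2 parse trees

Two derivations of a / a:
  P0 ⇒ P0 / P1 ⇒ P1 / P1 ⇒ P2 / P1 ⇒ a / P1 ⇒ a / P2 ⇒ a / a
  P0 ⇒ P1 ⇒ a / P1 ⇒ a / P2 ⇒ a / a

a / a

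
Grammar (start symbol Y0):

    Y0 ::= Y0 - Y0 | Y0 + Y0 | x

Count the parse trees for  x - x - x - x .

Parse trees for x - x - x - x:
  [Y0 [Y0 x] - [Y0 [Y0 x] - [Y0 [Y0 x] - [Y0 x]]]]
  [Y0 [Y0 x] - [Y0 [Y0 [Y0 x] - [Y0 x]] - [Y0 x]]]
  [Y0 [Y0 [Y0 x] - [Y0 x]] - [Y0 [Y0 x] - [Y0 x]]]
  [Y0 [Y0 [Y0 x] - [Y0 [Y0 x] - [Y0 x]]] - [Y0 x]]
  [Y0 [Y0 [Y0 [Y0 x] - [Y0 x]] - [Y0 x]] - [Y0 x]]

5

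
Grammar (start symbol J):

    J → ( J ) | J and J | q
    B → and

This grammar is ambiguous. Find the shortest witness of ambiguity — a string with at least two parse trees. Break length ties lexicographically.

q and q and q

length 1: no string has ≥2 trees
length 3: no string has ≥2 trees
length 5: q and q and q has 2 parse trees

Two derivations of q and q and q:
  J ⇒ J and J ⇒ J and J and J ⇒ q and J and J ⇒ q and q and J ⇒ q and q and q
  J ⇒ J and J ⇒ q and J ⇒ q and J and J ⇒ q and q and J ⇒ q and q and q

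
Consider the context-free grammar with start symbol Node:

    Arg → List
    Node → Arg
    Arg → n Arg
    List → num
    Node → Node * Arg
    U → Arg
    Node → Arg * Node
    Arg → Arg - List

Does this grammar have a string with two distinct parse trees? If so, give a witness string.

Ambiguous

Witness: num * num

Derivation 1: Node ⇒ Node * Arg ⇒ Arg * Arg ⇒ List * Arg ⇒ num * Arg ⇒ num * List ⇒ num * num
Derivation 2: Node ⇒ Arg * Node ⇒ List * Node ⇒ num * Node ⇒ num * Arg ⇒ num * List ⇒ num * num

Two distinct leftmost derivations for the same string.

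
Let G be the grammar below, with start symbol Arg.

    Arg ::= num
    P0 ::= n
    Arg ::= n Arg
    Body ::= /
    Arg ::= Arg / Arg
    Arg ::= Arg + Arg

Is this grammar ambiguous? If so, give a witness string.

Witness: n num + num

Derivation 1: Arg ⇒ n Arg ⇒ n Arg + Arg ⇒ n num + Arg ⇒ n num + num
Derivation 2: Arg ⇒ Arg + Arg ⇒ n Arg + Arg ⇒ n num + Arg ⇒ n num + num

Two distinct leftmost derivations for the same string.

Ambiguous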